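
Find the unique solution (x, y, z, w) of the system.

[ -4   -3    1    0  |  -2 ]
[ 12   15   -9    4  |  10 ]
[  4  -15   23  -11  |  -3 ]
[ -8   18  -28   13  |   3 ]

(0, 1, 1, 1)

Forward elimination on [A|b]:
R2 <- R2 - (-3)*R1:  [  0   6  -6   4   4 ]
R3 <- R3 - (-1)*R1:  [   0  -18   24  -11   -5 ]
R4 <- R4 - (2)*R1:  [   0   24  -30   13    7 ]
R3 <- R3 - (-3)*R2:  [ 0  0  6  1  7 ]
R4 <- R4 - (4)*R2:  [  0   0  -6  -3  -9 ]
R4 <- R4 - (-1)*R3:  [  0   0   0  -2  -2 ]
Row echelon form:
[ -4  -3   1   0  |  -2 ]
[  0   6  -6   4  |   4 ]
[  0   0   6   1  |   7 ]
[  0   0   0  -2  |  -2 ]
Back-substitution:
w = (-2) / -2 = 1
z = (7 - (1)*(1)) / 6 = 1
y = (4 - (-6)*(1) - (4)*(1)) / 6 = 1
x = (-2 - (-3)*(1) - (1)*(1)) / -4 = 0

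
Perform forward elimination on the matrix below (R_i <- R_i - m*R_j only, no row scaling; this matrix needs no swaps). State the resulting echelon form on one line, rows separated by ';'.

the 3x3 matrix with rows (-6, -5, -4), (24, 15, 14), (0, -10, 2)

REF = [-6 -5 -4; 0 -5 -2; 0 0 6]

Forward elimination:
R2 <- R2 - (-4)*R1:  [  0  -5  -2 ]
R3 <- R3 - (2)*R2:  [ 0  0  6 ]
Row echelon form:
[ -6  -5  -4 ]
[  0  -5  -2 ]
[  0   0   6 ]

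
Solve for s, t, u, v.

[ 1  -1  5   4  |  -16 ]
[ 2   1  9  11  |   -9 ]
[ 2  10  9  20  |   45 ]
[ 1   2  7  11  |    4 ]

Forward elimination on [A|b]:
R2 <- R2 - (2)*R1:  [  0   3  -1   3  23 ]
R3 <- R3 - (2)*R1:  [  0  12  -1  12  77 ]
R4 <- R4 - (1)*R1:  [  0   3   2   7  20 ]
R3 <- R3 - (4)*R2:  [   0    0    3    0  -15 ]
R4 <- R4 - (1)*R2:  [  0   0   3   4  -3 ]
R4 <- R4 - (1)*R3:  [  0   0   0   4  12 ]
Row echelon form:
[ 1  -1   5  4  |  -16 ]
[ 0   3  -1  3  |   23 ]
[ 0   0   3  0  |  -15 ]
[ 0   0   0  4  |   12 ]
Back-substitution:
v = (12) / 4 = 3
u = (-15) / 3 = -5
t = (23 - (-1)*(-5) - (3)*(3)) / 3 = 3
s = (-16 - (-1)*(3) - (5)*(-5) - (4)*(3)) / 1 = 0

(0, 3, -5, 3)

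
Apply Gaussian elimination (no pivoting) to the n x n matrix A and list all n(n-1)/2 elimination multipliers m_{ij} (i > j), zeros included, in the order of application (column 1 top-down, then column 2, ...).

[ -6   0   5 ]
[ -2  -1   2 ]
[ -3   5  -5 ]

multipliers: 1/3, 1/2, -5

Forward elimination:
R2 <- R2 - (1/3)*R1:  [   0   -1  1/3 ]
R3 <- R3 - (1/2)*R1:  [     0      5  -15/2 ]
R3 <- R3 - (-5)*R2:  [     0      0  -35/6 ]
Multipliers (in order of application): m_{21} = 1/3, m_{31} = 1/2, m_{32} = -5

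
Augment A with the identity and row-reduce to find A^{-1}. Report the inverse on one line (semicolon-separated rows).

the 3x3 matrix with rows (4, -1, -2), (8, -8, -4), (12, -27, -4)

inverse = [19/12 -25/24 1/4; 1/3 -1/6 0; 5/2 -2 1/2]

Gauss-Jordan on [A | I]:
R1 <- (1/4)*R1:  [    1  -1/4  -1/2  |   1/4     0     0 ]
R2 <- R2 - (8)*R1:  [  0  -6   0  |  -2   1   0 ]
R3 <- R3 - (12)*R1:  [   0  -24    2  |   -3    0    1 ]
R2 <- (1/-6)*R2:  [    0     1     0  |   1/3  -1/6     0 ]
R1 <- R1 - (-1/4)*R2:  [     1      0   -1/2  |    1/3  -1/24      0 ]
R3 <- R3 - (-24)*R2:  [  0   0   2  |   5  -4   1 ]
R3 <- (1/2)*R3:  [   0    0    1  |  5/2   -2  1/2 ]
R1 <- R1 - (-1/2)*R3:  [      1       0       0  |   19/12  -25/24     1/4 ]
Right block of [I | A^{-1}] is the inverse:
[ 19/12  -25/24  1/4 ]
[   1/3    -1/6    0 ]
[   5/2      -2  1/2 ]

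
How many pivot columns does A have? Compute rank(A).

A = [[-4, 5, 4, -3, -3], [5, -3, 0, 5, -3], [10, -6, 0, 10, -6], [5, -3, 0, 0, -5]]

Row reduction:
R2 <- R2 - (-5/4)*R1:  [     0   13/4      5    5/4  -27/4 ]
R3 <- R3 - (-5/2)*R1:  [     0   13/2     10    5/2  -27/2 ]
R4 <- R4 - (-5/4)*R1:  [     0   13/4      5  -15/4  -35/4 ]
R3 <- R3 - (2)*R2:  [ 0  0  0  0  0 ]
R4 <- R4 - (1)*R2:  [  0   0   0  -5  -2 ]
R3 <-> R4   (pivot in column 4 was zero)
[ -4     5  4   -3     -3 ]
[  0  13/4  5  5/4  -27/4 ]
[  0     0  0   -5     -2 ]
[  0     0  0    0      0 ]
Row echelon form:
[ -4     5  4   -3     -3 ]
[  0  13/4  5  5/4  -27/4 ]
[  0     0  0   -5     -2 ]
[  0     0  0    0      0 ]
Nonzero rows / pivot columns: 3

rank(A) = 3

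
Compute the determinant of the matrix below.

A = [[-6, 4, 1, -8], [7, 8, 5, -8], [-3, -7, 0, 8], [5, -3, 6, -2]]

det(A) = 2262

Forward elimination:
R2 <- R2 - (-7/6)*R1:  [     0   38/3   37/6  -52/3 ]
R3 <- R3 - (1/2)*R1:  [    0    -9  -1/2    12 ]
R4 <- R4 - (-5/6)*R1:  [     0    1/3   41/6  -26/3 ]
R3 <- R3 - (-27/38)*R2:  [      0       0  295/76   -6/19 ]
R4 <- R4 - (1/38)*R2:  [       0        0   507/76  -156/19 ]
R4 <- R4 - (507/295)*R3:  [         0          0          0  -2262/295 ]
Upper-triangular form:
[ -6     4       1         -8 ]
[  0  38/3    37/6      -52/3 ]
[  0     0  295/76      -6/19 ]
[  0     0       0  -2262/295 ]
det(A) = (-1)^0 * (-6) * (38/3) * (295/76) * (-2262/295) = 2262  (0 row swaps -> sign +1)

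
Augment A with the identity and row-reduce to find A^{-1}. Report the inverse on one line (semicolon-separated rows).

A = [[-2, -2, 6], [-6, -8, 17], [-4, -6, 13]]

Gauss-Jordan on [A | I]:
R1 <- (1/-2)*R1:  [    1     1    -3  |  -1/2     0     0 ]
R2 <- R2 - (-6)*R1:  [  0  -2  -1  |  -3   1   0 ]
R3 <- R3 - (-4)*R1:  [  0  -2   1  |  -2   0   1 ]
R2 <- (1/-2)*R2:  [    0     1   1/2  |   3/2  -1/2     0 ]
R1 <- R1 - (1)*R2:  [    1     0  -7/2  |    -2   1/2     0 ]
R3 <- R3 - (-2)*R2:  [  0   0   2  |   1  -1   1 ]
R3 <- (1/2)*R3:  [    0     0     1  |   1/2  -1/2   1/2 ]
R1 <- R1 - (-7/2)*R3:  [    1     0     0  |  -1/4  -5/4   7/4 ]
R2 <- R2 - (1/2)*R3:  [    0     1     0  |   5/4  -1/4  -1/4 ]
Right block of [I | A^{-1}] is the inverse:
[ -1/4  -5/4   7/4 ]
[  5/4  -1/4  -1/4 ]
[  1/2  -1/2   1/2 ]

inverse = [-1/4 -5/4 7/4; 5/4 -1/4 -1/4; 1/2 -1/2 1/2]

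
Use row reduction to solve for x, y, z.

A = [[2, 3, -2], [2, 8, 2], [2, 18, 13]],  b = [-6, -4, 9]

Forward elimination on [A|b]:
R2 <- R2 - (1)*R1:  [ 0  5  4  2 ]
R3 <- R3 - (1)*R1:  [  0  15  15  15 ]
R3 <- R3 - (3)*R2:  [ 0  0  3  9 ]
Row echelon form:
[ 2  3  -2  |  -6 ]
[ 0  5   4  |   2 ]
[ 0  0   3  |   9 ]
Back-substitution:
z = (9) / 3 = 3
y = (2 - (4)*(3)) / 5 = -2
x = (-6 - (3)*(-2) - (-2)*(3)) / 2 = 3

(3, -2, 3)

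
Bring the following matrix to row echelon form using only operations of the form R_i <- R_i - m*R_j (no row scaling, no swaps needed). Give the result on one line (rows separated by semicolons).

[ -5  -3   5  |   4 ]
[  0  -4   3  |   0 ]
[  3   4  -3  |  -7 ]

REF = [-5 -3 5 4; 0 -4 3 0; 0 0 33/20 -23/5]

Forward elimination:
R3 <- R3 - (-3/5)*R1:  [     0   11/5      0  -23/5 ]
R3 <- R3 - (-11/20)*R2:  [     0      0  33/20  -23/5 ]
Row echelon form:
[ -5  -3      5  |      4 ]
[  0  -4      3  |      0 ]
[  0   0  33/20  |  -23/5 ]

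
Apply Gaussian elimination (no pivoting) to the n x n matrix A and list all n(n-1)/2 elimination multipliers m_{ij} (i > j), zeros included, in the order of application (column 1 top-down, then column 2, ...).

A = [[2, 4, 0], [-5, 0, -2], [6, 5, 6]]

Forward elimination:
R2 <- R2 - (-5/2)*R1:  [  0  10  -2 ]
R3 <- R3 - (3)*R1:  [  0  -7   6 ]
R3 <- R3 - (-7/10)*R2:  [    0     0  23/5 ]
Multipliers (in order of application): m_{21} = -5/2, m_{31} = 3, m_{32} = -7/10

multipliers: -5/2, 3, -7/10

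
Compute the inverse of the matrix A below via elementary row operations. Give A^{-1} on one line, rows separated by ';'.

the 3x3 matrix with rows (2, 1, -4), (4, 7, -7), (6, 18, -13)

inverse = [-7/8 59/40 -21/40; -1/4 1/20 1/20; -3/4 3/4 -1/4]

Gauss-Jordan on [A | I]:
R1 <- (1/2)*R1:  [   1  1/2   -2  |  1/2    0    0 ]
R2 <- R2 - (4)*R1:  [  0   5   1  |  -2   1   0 ]
R3 <- R3 - (6)*R1:  [  0  15  -1  |  -3   0   1 ]
R2 <- (1/5)*R2:  [    0     1   1/5  |  -2/5   1/5     0 ]
R1 <- R1 - (1/2)*R2:  [      1       0  -21/10  |    7/10   -1/10       0 ]
R3 <- R3 - (15)*R2:  [  0   0  -4  |   3  -3   1 ]
R3 <- (1/-4)*R3:  [    0     0     1  |  -3/4   3/4  -1/4 ]
R1 <- R1 - (-21/10)*R3:  [      1       0       0  |    -7/8   59/40  -21/40 ]
R2 <- R2 - (1/5)*R3:  [    0     1     0  |  -1/4  1/20  1/20 ]
Right block of [I | A^{-1}] is the inverse:
[ -7/8  59/40  -21/40 ]
[ -1/4   1/20    1/20 ]
[ -3/4    3/4    -1/4 ]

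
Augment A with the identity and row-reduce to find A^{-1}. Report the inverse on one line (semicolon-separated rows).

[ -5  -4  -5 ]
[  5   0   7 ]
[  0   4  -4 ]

Gauss-Jordan on [A | I]:
R1 <- (1/-5)*R1:  [    1   4/5     1  |  -1/5     0     0 ]
R2 <- R2 - (5)*R1:  [  0  -4   2  |   1   1   0 ]
R2 <- (1/-4)*R2:  [    0     1  -1/2  |  -1/4  -1/4     0 ]
R1 <- R1 - (4/5)*R2:  [   1    0  7/5  |    0  1/5    0 ]
R3 <- R3 - (4)*R2:  [  0   0  -2  |   1   1   1 ]
R3 <- (1/-2)*R3:  [    0     0     1  |  -1/2  -1/2  -1/2 ]
R1 <- R1 - (7/5)*R3:  [    1     0     0  |  7/10  9/10  7/10 ]
R2 <- R2 - (-1/2)*R3:  [    0     1     0  |  -1/2  -1/2  -1/4 ]
Right block of [I | A^{-1}] is the inverse:
[ 7/10  9/10  7/10 ]
[ -1/2  -1/2  -1/4 ]
[ -1/2  -1/2  -1/2 ]

inverse = [7/10 9/10 7/10; -1/2 -1/2 -1/4; -1/2 -1/2 -1/2]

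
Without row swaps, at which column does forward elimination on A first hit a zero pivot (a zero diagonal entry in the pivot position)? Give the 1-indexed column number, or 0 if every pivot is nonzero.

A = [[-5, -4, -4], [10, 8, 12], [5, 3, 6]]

first zero-pivot column = 2

Naive forward elimination:
R2 <- R2 - (-2)*R1:  [ 0  0  4 ]
R3 <- R3 - (-1)*R1:  [  0  -1   2 ]
Matrix at this point:
[ -5  -4  -4 ]
[  0   0   4 ]
[  0  -1   2 ]
Pivot entry (2,2) is zero but row 3 has -1 in column 2 -> naive elimination stops; a row interchange (e.g. R2 <-> R3) would be required here.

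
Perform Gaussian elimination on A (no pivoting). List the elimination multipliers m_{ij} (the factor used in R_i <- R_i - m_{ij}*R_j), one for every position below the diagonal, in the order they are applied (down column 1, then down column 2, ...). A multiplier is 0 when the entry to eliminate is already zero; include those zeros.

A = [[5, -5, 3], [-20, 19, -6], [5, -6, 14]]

multipliers: -4, 1, 1

Forward elimination:
R2 <- R2 - (-4)*R1:  [  0  -1   6 ]
R3 <- R3 - (1)*R1:  [  0  -1  11 ]
R3 <- R3 - (1)*R2:  [ 0  0  5 ]
Multipliers (in order of application): m_{21} = -4, m_{31} = 1, m_{32} = 1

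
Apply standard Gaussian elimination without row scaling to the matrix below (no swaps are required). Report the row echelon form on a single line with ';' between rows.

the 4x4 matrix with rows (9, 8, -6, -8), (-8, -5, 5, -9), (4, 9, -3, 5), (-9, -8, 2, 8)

REF = [9 8 -6 -8; 0 19/9 -1/3 -145/9; 0 0 10/19 952/19; 0 0 0 1904/5]

Forward elimination:
R2 <- R2 - (-8/9)*R1:  [      0    19/9    -1/3  -145/9 ]
R3 <- R3 - (4/9)*R1:  [    0  49/9  -1/3  77/9 ]
R4 <- R4 - (-1)*R1:  [  0   0  -4   0 ]
R3 <- R3 - (49/19)*R2:  [      0       0   10/19  952/19 ]
R4 <- R4 - (-38/5)*R3:  [      0       0       0  1904/5 ]
Row echelon form:
[ 9     8     -6      -8 ]
[ 0  19/9   -1/3  -145/9 ]
[ 0     0  10/19  952/19 ]
[ 0     0      0  1904/5 ]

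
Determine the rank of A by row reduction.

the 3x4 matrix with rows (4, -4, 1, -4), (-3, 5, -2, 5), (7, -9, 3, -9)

Row reduction:
R2 <- R2 - (-3/4)*R1:  [    0     2  -5/4     2 ]
R3 <- R3 - (7/4)*R1:  [   0   -2  5/4   -2 ]
R3 <- R3 - (-1)*R2:  [ 0  0  0  0 ]
Row echelon form:
[ 4  -4     1  -4 ]
[ 0   2  -5/4   2 ]
[ 0   0     0   0 ]
Nonzero rows / pivot columns: 2

rank(A) = 2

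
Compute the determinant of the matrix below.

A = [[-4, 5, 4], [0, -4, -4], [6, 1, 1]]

Forward elimination:
R3 <- R3 - (-3/2)*R1:  [    0  17/2     7 ]
R3 <- R3 - (-17/8)*R2:  [    0     0  -3/2 ]
Upper-triangular form:
[ -4   5     4 ]
[  0  -4    -4 ]
[  0   0  -3/2 ]
det(A) = (-1)^0 * (-4) * (-4) * (-3/2) = -24  (0 row swaps -> sign +1)

det(A) = -24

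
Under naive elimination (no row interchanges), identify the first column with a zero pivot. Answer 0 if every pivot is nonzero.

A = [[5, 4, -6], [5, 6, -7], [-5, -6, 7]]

Naive forward elimination:
R2 <- R2 - (1)*R1:  [  0   2  -1 ]
R3 <- R3 - (-1)*R1:  [  0  -2   1 ]
R3 <- R3 - (-1)*R2:  [ 0  0  0 ]
Matrix at this point:
[ 5  4  -6 ]
[ 0  2  -1 ]
[ 0  0   0 ]
Pivot entry (3,3) in the last row is zero and there are no rows below to swap with -> zero pivot in column 3 (A is singular).

first zero-pivot column = 3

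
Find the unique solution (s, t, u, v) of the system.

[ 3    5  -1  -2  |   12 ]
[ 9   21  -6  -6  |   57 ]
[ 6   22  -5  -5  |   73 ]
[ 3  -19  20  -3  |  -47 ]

Forward elimination on [A|b]:
R2 <- R2 - (3)*R1:  [  0   6  -3   0  21 ]
R3 <- R3 - (2)*R1:  [  0  12  -3  -1  49 ]
R4 <- R4 - (1)*R1:  [   0  -24   21   -1  -59 ]
R3 <- R3 - (2)*R2:  [  0   0   3  -1   7 ]
R4 <- R4 - (-4)*R2:  [  0   0   9  -1  25 ]
R4 <- R4 - (3)*R3:  [ 0  0  0  2  4 ]
Row echelon form:
[ 3  5  -1  -2  |  12 ]
[ 0  6  -3   0  |  21 ]
[ 0  0   3  -1  |   7 ]
[ 0  0   0   2  |   4 ]
Back-substitution:
v = (4) / 2 = 2
u = (7 - (-1)*(2)) / 3 = 3
t = (21 - (-3)*(3)) / 6 = 5
s = (12 - (5)*(5) - (-1)*(3) - (-2)*(2)) / 3 = -2

(-2, 5, 3, 2)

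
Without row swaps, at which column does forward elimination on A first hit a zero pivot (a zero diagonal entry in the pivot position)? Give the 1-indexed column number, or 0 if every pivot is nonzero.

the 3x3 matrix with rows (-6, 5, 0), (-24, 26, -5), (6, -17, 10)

Naive forward elimination:
R2 <- R2 - (4)*R1:  [  0   6  -5 ]
R3 <- R3 - (-1)*R1:  [   0  -12   10 ]
R3 <- R3 - (-2)*R2:  [ 0  0  0 ]
Matrix at this point:
[ -6  5   0 ]
[  0  6  -5 ]
[  0  0   0 ]
Pivot entry (3,3) in the last row is zero and there are no rows below to swap with -> zero pivot in column 3 (A is singular).

first zero-pivot column = 3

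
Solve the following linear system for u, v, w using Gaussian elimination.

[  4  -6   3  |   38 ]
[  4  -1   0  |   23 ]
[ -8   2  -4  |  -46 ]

Forward elimination on [A|b]:
R2 <- R2 - (1)*R1:  [   0    5   -3  -15 ]
R3 <- R3 - (-2)*R1:  [   0  -10    2   30 ]
R3 <- R3 - (-2)*R2:  [  0   0  -4   0 ]
Row echelon form:
[ 4  -6   3  |   38 ]
[ 0   5  -3  |  -15 ]
[ 0   0  -4  |    0 ]
Back-substitution:
w = (0) / -4 = 0
v = (-15 - (-3)*(0)) / 5 = -3
u = (38 - (-6)*(-3) - (3)*(0)) / 4 = 5

(5, -3, 0)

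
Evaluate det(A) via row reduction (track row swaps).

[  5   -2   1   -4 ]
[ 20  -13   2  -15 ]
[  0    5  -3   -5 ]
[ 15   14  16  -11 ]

det(A) = 125

Forward elimination:
R2 <- R2 - (4)*R1:  [  0  -5  -2   1 ]
R4 <- R4 - (3)*R1:  [  0  20  13   1 ]
R3 <- R3 - (-1)*R2:  [  0   0  -5  -4 ]
R4 <- R4 - (-4)*R2:  [ 0  0  5  5 ]
R4 <- R4 - (-1)*R3:  [ 0  0  0  1 ]
Upper-triangular form:
[ 5  -2   1  -4 ]
[ 0  -5  -2   1 ]
[ 0   0  -5  -4 ]
[ 0   0   0   1 ]
det(A) = (-1)^0 * (5) * (-5) * (-5) * (1) = 125  (0 row swaps -> sign +1)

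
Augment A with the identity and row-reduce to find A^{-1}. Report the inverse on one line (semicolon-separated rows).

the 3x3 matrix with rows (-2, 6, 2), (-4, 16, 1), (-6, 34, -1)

inverse = [5/4 -37/20 13/20; 1/4 -7/20 3/20; 1 -4/5 1/5]

Gauss-Jordan on [A | I]:
R1 <- (1/-2)*R1:  [    1    -3    -1  |  -1/2     0     0 ]
R2 <- R2 - (-4)*R1:  [  0   4  -3  |  -2   1   0 ]
R3 <- R3 - (-6)*R1:  [  0  16  -7  |  -3   0   1 ]
R2 <- (1/4)*R2:  [    0     1  -3/4  |  -1/2   1/4     0 ]
R1 <- R1 - (-3)*R2:  [     1      0  -13/4  |     -2    3/4      0 ]
R3 <- R3 - (16)*R2:  [  0   0   5  |   5  -4   1 ]
R3 <- (1/5)*R3:  [    0     0     1  |     1  -4/5   1/5 ]
R1 <- R1 - (-13/4)*R3:  [      1       0       0  |     5/4  -37/20   13/20 ]
R2 <- R2 - (-3/4)*R3:  [     0      1      0  |    1/4  -7/20   3/20 ]
Right block of [I | A^{-1}] is the inverse:
[ 5/4  -37/20  13/20 ]
[ 1/4   -7/20   3/20 ]
[   1    -4/5    1/5 ]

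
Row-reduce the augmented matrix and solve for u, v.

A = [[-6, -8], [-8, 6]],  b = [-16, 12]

Forward elimination on [A|b]:
R2 <- R2 - (4/3)*R1:  [     0   50/3  100/3 ]
Row echelon form:
[ -6    -8  |    -16 ]
[  0  50/3  |  100/3 ]
Back-substitution:
v = (100/3) / (50/3) = 2
u = (-16 - (-8)*(2)) / -6 = 0

(0, 2)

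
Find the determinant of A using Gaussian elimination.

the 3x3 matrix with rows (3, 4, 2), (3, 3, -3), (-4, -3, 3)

Forward elimination:
R2 <- R2 - (1)*R1:  [  0  -1  -5 ]
R3 <- R3 - (-4/3)*R1:  [    0   7/3  17/3 ]
R3 <- R3 - (-7/3)*R2:  [  0   0  -6 ]
Upper-triangular form:
[ 3   4   2 ]
[ 0  -1  -5 ]
[ 0   0  -6 ]
det(A) = (-1)^0 * (3) * (-1) * (-6) = 18  (0 row swaps -> sign +1)

det(A) = 18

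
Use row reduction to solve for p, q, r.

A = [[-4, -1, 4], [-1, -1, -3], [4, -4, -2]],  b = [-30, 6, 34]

Forward elimination on [A|b]:
R2 <- R2 - (1/4)*R1:  [    0  -3/4    -4  27/2 ]
R3 <- R3 - (-1)*R1:  [  0  -5   2   4 ]
R3 <- R3 - (20/3)*R2:  [    0     0  86/3   -86 ]
Row echelon form:
[ -4    -1     4  |   -30 ]
[  0  -3/4    -4  |  27/2 ]
[  0     0  86/3  |   -86 ]
Back-substitution:
r = (-86) / (86/3) = -3
q = (27/2 - (-4)*(-3)) / (-3/4) = -2
p = (-30 - (-1)*(-2) - (4)*(-3)) / -4 = 5

(5, -2, -3)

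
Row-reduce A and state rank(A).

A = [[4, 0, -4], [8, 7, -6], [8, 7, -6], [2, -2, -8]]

rank(A) = 3

Row reduction:
R2 <- R2 - (2)*R1:  [ 0  7  2 ]
R3 <- R3 - (2)*R1:  [ 0  7  2 ]
R4 <- R4 - (1/2)*R1:  [  0  -2  -6 ]
R3 <- R3 - (1)*R2:  [ 0  0  0 ]
R4 <- R4 - (-2/7)*R2:  [     0      0  -38/7 ]
R3 <-> R4   (pivot in column 3 was zero)
[ 4  0     -4 ]
[ 0  7      2 ]
[ 0  0  -38/7 ]
[ 0  0      0 ]
Row echelon form:
[ 4  0     -4 ]
[ 0  7      2 ]
[ 0  0  -38/7 ]
[ 0  0      0 ]
Nonzero rows / pivot columns: 3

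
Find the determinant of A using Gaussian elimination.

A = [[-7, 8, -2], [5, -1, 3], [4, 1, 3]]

Forward elimination:
R2 <- R2 - (-5/7)*R1:  [    0  33/7  11/7 ]
R3 <- R3 - (-4/7)*R1:  [    0  39/7  13/7 ]
R3 <- R3 - (13/11)*R2:  [ 0  0  0 ]
Upper-triangular form:
[ -7     8    -2 ]
[  0  33/7  11/7 ]
[  0     0     0 ]
det(A) = (-1)^0 * (-7) * (33/7) * (0) = 0  (0 row swaps -> sign +1)

det(A) = 0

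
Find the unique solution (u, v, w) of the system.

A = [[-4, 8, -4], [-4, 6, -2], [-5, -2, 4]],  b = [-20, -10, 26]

Forward elimination on [A|b]:
R2 <- R2 - (1)*R1:  [  0  -2   2  10 ]
R3 <- R3 - (5/4)*R1:  [   0  -12    9   51 ]
R3 <- R3 - (6)*R2:  [  0   0  -3  -9 ]
Row echelon form:
[ -4   8  -4  |  -20 ]
[  0  -2   2  |   10 ]
[  0   0  -3  |   -9 ]
Back-substitution:
w = (-9) / -3 = 3
v = (10 - (2)*(3)) / -2 = -2
u = (-20 - (8)*(-2) - (-4)*(3)) / -4 = -2

(-2, -2, 3)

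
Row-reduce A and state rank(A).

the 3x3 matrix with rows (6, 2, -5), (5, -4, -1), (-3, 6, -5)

Row reduction:
R2 <- R2 - (5/6)*R1:  [     0  -17/3   19/6 ]
R3 <- R3 - (-1/2)*R1:  [     0      7  -15/2 ]
R3 <- R3 - (-21/17)*R2:  [      0       0  -61/17 ]
Row echelon form:
[ 6      2      -5 ]
[ 0  -17/3    19/6 ]
[ 0      0  -61/17 ]
Nonzero rows / pivot columns: 3

rank(A) = 3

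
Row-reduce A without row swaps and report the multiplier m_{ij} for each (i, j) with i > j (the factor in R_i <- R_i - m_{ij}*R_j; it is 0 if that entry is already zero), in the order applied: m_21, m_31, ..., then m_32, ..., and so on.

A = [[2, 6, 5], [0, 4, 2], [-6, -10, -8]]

Forward elimination:
R2: entry in column 1 is already 0 -> m_{21} = 0 (no row operation needed)
R3 <- R3 - (-3)*R1:  [ 0  8  7 ]
R3 <- R3 - (2)*R2:  [ 0  0  3 ]
Multipliers (in order of application): m_{21} = 0, m_{31} = -3, m_{32} = 2

multipliers: 0, -3, 2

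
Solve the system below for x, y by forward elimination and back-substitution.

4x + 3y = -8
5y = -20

(1, -4)

Forward elimination on [A|b]:
Row echelon form:
[ 4  3  |   -8 ]
[ 0  5  |  -20 ]
Back-substitution:
y = (-20) / 5 = -4
x = (-8 - (3)*(-4)) / 4 = 1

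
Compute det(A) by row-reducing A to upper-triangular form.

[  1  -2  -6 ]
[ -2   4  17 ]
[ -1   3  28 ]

det(A) = -5

Forward elimination:
R2 <- R2 - (-2)*R1:  [ 0  0  5 ]
R3 <- R3 - (-1)*R1:  [  0   1  22 ]
R2 <-> R3   (pivot in column 2 was zero)
[ 1  -2  -6 ]
[ 0   1  22 ]
[ 0   0   5 ]
Upper-triangular form:
[ 1  -2  -6 ]
[ 0   1  22 ]
[ 0   0   5 ]
det(A) = (-1)^1 * (1) * (1) * (5) = -5  (1 row swap -> sign -1)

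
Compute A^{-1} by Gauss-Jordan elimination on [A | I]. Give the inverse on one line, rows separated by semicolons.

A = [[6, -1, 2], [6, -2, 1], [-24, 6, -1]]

inverse = [2/15 -11/30 -1/10; 3/5 -7/5 -1/5; 2/5 2/5 1/5]

Gauss-Jordan on [A | I]:
R1 <- (1/6)*R1:  [    1  -1/6   1/3  |   1/6     0     0 ]
R2 <- R2 - (6)*R1:  [  0  -1  -1  |  -1   1   0 ]
R3 <- R3 - (-24)*R1:  [ 0  2  7  |  4  0  1 ]
R2 <- (1/-1)*R2:  [  0   1   1  |   1  -1   0 ]
R1 <- R1 - (-1/6)*R2:  [    1     0   1/2  |   1/3  -1/6     0 ]
R3 <- R3 - (2)*R2:  [ 0  0  5  |  2  2  1 ]
R3 <- (1/5)*R3:  [   0    0    1  |  2/5  2/5  1/5 ]
R1 <- R1 - (1/2)*R3:  [      1       0       0  |    2/15  -11/30   -1/10 ]
R2 <- R2 - (1)*R3:  [    0     1     0  |   3/5  -7/5  -1/5 ]
Right block of [I | A^{-1}] is the inverse:
[ 2/15  -11/30  -1/10 ]
[  3/5    -7/5   -1/5 ]
[  2/5     2/5    1/5 ]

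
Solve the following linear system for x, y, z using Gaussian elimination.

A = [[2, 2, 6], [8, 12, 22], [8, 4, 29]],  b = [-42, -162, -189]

(-5, -1, -5)

Forward elimination on [A|b]:
R2 <- R2 - (4)*R1:  [  0   4  -2   6 ]
R3 <- R3 - (4)*R1:  [   0   -4    5  -21 ]
R3 <- R3 - (-1)*R2:  [   0    0    3  -15 ]
Row echelon form:
[ 2  2   6  |  -42 ]
[ 0  4  -2  |    6 ]
[ 0  0   3  |  -15 ]
Back-substitution:
z = (-15) / 3 = -5
y = (6 - (-2)*(-5)) / 4 = -1
x = (-42 - (2)*(-1) - (6)*(-5)) / 2 = -5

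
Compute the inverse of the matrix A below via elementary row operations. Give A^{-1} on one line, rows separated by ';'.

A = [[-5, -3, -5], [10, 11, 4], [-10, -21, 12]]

Gauss-Jordan on [A | I]:
R1 <- (1/-5)*R1:  [    1   3/5     1  |  -1/5     0     0 ]
R2 <- R2 - (10)*R1:  [  0   5  -6  |   2   1   0 ]
R3 <- R3 - (-10)*R1:  [   0  -15   22  |   -2    0    1 ]
R2 <- (1/5)*R2:  [    0     1  -6/5  |   2/5   1/5     0 ]
R1 <- R1 - (3/5)*R2:  [      1       0   43/25  |  -11/25   -3/25       0 ]
R3 <- R3 - (-15)*R2:  [ 0  0  4  |  4  3  1 ]
R3 <- (1/4)*R3:  [   0    0    1  |    1  3/4  1/4 ]
R1 <- R1 - (43/25)*R3:  [        1         0         0  |    -54/25  -141/100   -43/100 ]
R2 <- R2 - (-6/5)*R3:  [     0      1      0  |    8/5  11/10   3/10 ]
Right block of [I | A^{-1}] is the inverse:
[ -54/25  -141/100  -43/100 ]
[    8/5     11/10     3/10 ]
[      1       3/4      1/4 ]

inverse = [-54/25 -141/100 -43/100; 8/5 11/10 3/10; 1 3/4 1/4]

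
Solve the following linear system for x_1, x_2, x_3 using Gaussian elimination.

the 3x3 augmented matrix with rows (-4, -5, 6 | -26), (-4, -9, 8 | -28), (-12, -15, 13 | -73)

Forward elimination on [A|b]:
R2 <- R2 - (1)*R1:  [  0  -4   2  -2 ]
R3 <- R3 - (3)*R1:  [  0   0  -5   5 ]
Row echelon form:
[ -4  -5   6  |  -26 ]
[  0  -4   2  |   -2 ]
[  0   0  -5  |    5 ]
Back-substitution:
x_3 = (5) / -5 = -1
x_2 = (-2 - (2)*(-1)) / -4 = 0
x_1 = (-26 - (-5)*(0) - (6)*(-1)) / -4 = 5

(5, 0, -1)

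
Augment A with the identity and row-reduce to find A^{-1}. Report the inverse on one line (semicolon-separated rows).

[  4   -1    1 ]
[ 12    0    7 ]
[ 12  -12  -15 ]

Gauss-Jordan on [A | I]:
R1 <- (1/4)*R1:  [    1  -1/4   1/4  |   1/4     0     0 ]
R2 <- R2 - (12)*R1:  [  0   3   4  |  -3   1   0 ]
R3 <- R3 - (12)*R1:  [   0   -9  -18  |   -3    0    1 ]
R2 <- (1/3)*R2:  [   0    1  4/3  |   -1  1/3    0 ]
R1 <- R1 - (-1/4)*R2:  [    1     0  7/12  |     0  1/12     0 ]
R3 <- R3 - (-9)*R2:  [   0    0   -6  |  -12    3    1 ]
R3 <- (1/-6)*R3:  [    0     0     1  |     2  -1/2  -1/6 ]
R1 <- R1 - (7/12)*R3:  [    1     0     0  |  -7/6   3/8  7/72 ]
R2 <- R2 - (4/3)*R3:  [     0      1      0  |  -11/3      1    2/9 ]
Right block of [I | A^{-1}] is the inverse:
[  -7/6   3/8  7/72 ]
[ -11/3     1   2/9 ]
[     2  -1/2  -1/6 ]

inverse = [-7/6 3/8 7/72; -11/3 1 2/9; 2 -1/2 -1/6]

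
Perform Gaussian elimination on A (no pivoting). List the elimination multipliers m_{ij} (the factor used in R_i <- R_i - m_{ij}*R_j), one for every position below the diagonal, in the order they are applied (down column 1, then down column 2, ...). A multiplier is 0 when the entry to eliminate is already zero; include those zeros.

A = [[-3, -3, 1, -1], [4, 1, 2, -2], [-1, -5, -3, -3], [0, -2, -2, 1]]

multipliers: -4/3, 1/3, 0, 4/3, 2/3, 19/35

Forward elimination:
R2 <- R2 - (-4/3)*R1:  [     0     -3   10/3  -10/3 ]
R3 <- R3 - (1/3)*R1:  [     0     -4  -10/3   -8/3 ]
R4: entry in column 1 is already 0 -> m_{41} = 0 (no row operation needed)
R3 <- R3 - (4/3)*R2:  [     0      0  -70/9   16/9 ]
R4 <- R4 - (2/3)*R2:  [     0      0  -38/9   29/9 ]
R4 <- R4 - (19/35)*R3:  [     0      0      0  79/35 ]
Multipliers (in order of application): m_{21} = -4/3, m_{31} = 1/3, m_{41} = 0, m_{32} = 4/3, m_{42} = 2/3, m_{43} = 19/35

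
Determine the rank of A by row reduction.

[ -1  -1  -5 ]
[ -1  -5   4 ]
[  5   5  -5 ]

rank(A) = 3

Row reduction:
R2 <- R2 - (1)*R1:  [  0  -4   9 ]
R3 <- R3 - (-5)*R1:  [   0    0  -30 ]
Row echelon form:
[ -1  -1   -5 ]
[  0  -4    9 ]
[  0   0  -30 ]
Nonzero rows / pivot columns: 3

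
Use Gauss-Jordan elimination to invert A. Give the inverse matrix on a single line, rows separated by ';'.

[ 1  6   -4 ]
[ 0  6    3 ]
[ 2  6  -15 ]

Gauss-Jordan on [A | I]:
R3 <- R3 - (2)*R1:  [  0  -6  -7  |  -2   0   1 ]
R2 <- (1/6)*R2:  [   0    1  1/2  |    0  1/6    0 ]
R1 <- R1 - (6)*R2:  [  1   0  -7  |   1  -1   0 ]
R3 <- R3 - (-6)*R2:  [  0   0  -4  |  -2   1   1 ]
R3 <- (1/-4)*R3:  [    0     0     1  |   1/2  -1/4  -1/4 ]
R1 <- R1 - (-7)*R3:  [     1      0      0  |    9/2  -11/4   -7/4 ]
R2 <- R2 - (1/2)*R3:  [    0     1     0  |  -1/4  7/24   1/8 ]
Right block of [I | A^{-1}] is the inverse:
[  9/2  -11/4  -7/4 ]
[ -1/4   7/24   1/8 ]
[  1/2   -1/4  -1/4 ]

inverse = [9/2 -11/4 -7/4; -1/4 7/24 1/8; 1/2 -1/4 -1/4]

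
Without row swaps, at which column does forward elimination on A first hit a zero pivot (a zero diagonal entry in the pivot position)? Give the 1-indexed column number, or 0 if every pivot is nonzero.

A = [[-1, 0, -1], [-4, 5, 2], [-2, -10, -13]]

Naive forward elimination:
R2 <- R2 - (4)*R1:  [ 0  5  6 ]
R3 <- R3 - (2)*R1:  [   0  -10  -11 ]
R3 <- R3 - (-2)*R2:  [ 0  0  1 ]
All pivots nonzero; naive elimination completes without hitting a zero pivot.

first zero-pivot column = 0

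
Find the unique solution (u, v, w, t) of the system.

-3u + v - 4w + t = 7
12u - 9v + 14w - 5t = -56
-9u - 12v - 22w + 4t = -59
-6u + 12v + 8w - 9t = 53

Forward elimination on [A|b]:
R2 <- R2 - (-4)*R1:  [   0   -5   -2   -1  -28 ]
R3 <- R3 - (3)*R1:  [   0  -15  -10    1  -80 ]
R4 <- R4 - (2)*R1:  [   0   10   16  -11   39 ]
R3 <- R3 - (3)*R2:  [  0   0  -4   4   4 ]
R4 <- R4 - (-2)*R2:  [   0    0   12  -13  -17 ]
R4 <- R4 - (-3)*R3:  [  0   0   0  -1  -5 ]
Row echelon form:
[ -3   1  -4   1  |    7 ]
[  0  -5  -2  -1  |  -28 ]
[  0   0  -4   4  |    4 ]
[  0   0   0  -1  |   -5 ]
Back-substitution:
t = (-5) / -1 = 5
w = (4 - (4)*(5)) / -4 = 4
v = (-28 - (-2)*(4) - (-1)*(5)) / -5 = 3
u = (7 - (1)*(3) - (-4)*(4) - (1)*(5)) / -3 = -5

(-5, 3, 4, 5)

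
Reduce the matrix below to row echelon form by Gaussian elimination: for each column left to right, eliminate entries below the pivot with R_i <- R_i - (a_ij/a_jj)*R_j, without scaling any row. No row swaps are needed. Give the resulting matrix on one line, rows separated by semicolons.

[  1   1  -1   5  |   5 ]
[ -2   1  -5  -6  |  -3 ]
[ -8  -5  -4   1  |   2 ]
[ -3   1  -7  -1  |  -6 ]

REF = [1 1 -1 5 5; 0 3 -7 4 7; 0 0 -5 37 35; 0 0 0 56/15 -5]

Forward elimination:
R2 <- R2 - (-2)*R1:  [  0   3  -7   4   7 ]
R3 <- R3 - (-8)*R1:  [   0    3  -12   41   42 ]
R4 <- R4 - (-3)*R1:  [   0    4  -10   14    9 ]
R3 <- R3 - (1)*R2:  [  0   0  -5  37  35 ]
R4 <- R4 - (4/3)*R2:  [    0     0  -2/3  26/3  -1/3 ]
R4 <- R4 - (2/15)*R3:  [     0      0      0  56/15     -5 ]
Row echelon form:
[ 1  1  -1      5  |   5 ]
[ 0  3  -7      4  |   7 ]
[ 0  0  -5     37  |  35 ]
[ 0  0   0  56/15  |  -5 ]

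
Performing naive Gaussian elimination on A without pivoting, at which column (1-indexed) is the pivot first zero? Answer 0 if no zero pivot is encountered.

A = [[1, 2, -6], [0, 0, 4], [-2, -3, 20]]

Naive forward elimination:
R3 <- R3 - (-2)*R1:  [ 0  1  8 ]
Matrix at this point:
[ 1  2  -6 ]
[ 0  0   4 ]
[ 0  1   8 ]
Pivot entry (2,2) is zero but row 3 has 1 in column 2 -> naive elimination stops; a row interchange (e.g. R2 <-> R3) would be required here.

first zero-pivot column = 2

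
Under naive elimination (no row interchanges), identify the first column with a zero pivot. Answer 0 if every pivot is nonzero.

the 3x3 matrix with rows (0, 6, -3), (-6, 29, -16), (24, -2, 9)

Naive forward elimination:
Pivot entry (1,1) is zero but row 2 has -6 in column 1 -> naive elimination stops; a row interchange (e.g. R1 <-> R2) would be required here.

first zero-pivot column = 1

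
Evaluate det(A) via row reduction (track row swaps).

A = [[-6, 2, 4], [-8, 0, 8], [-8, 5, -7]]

Forward elimination:
R2 <- R2 - (4/3)*R1:  [    0  -8/3   8/3 ]
R3 <- R3 - (4/3)*R1:  [     0    7/3  -37/3 ]
R3 <- R3 - (-7/8)*R2:  [   0    0  -10 ]
Upper-triangular form:
[ -6     2    4 ]
[  0  -8/3  8/3 ]
[  0     0  -10 ]
det(A) = (-1)^0 * (-6) * (-8/3) * (-10) = -160  (0 row swaps -> sign +1)

det(A) = -160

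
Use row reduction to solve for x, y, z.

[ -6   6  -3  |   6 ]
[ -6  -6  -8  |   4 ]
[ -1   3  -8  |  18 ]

(1, 1, -2)

Forward elimination on [A|b]:
R2 <- R2 - (1)*R1:  [   0  -12   -5   -2 ]
R3 <- R3 - (1/6)*R1:  [     0      2  -15/2     17 ]
R3 <- R3 - (-1/6)*R2:  [     0      0  -25/3   50/3 ]
Row echelon form:
[ -6    6     -3  |     6 ]
[  0  -12     -5  |    -2 ]
[  0    0  -25/3  |  50/3 ]
Back-substitution:
z = (50/3) / (-25/3) = -2
y = (-2 - (-5)*(-2)) / -12 = 1
x = (6 - (6)*(1) - (-3)*(-2)) / -6 = 1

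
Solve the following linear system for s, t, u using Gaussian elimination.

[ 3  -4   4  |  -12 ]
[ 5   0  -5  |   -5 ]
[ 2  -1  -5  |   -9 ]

(0, 4, 1)

Forward elimination on [A|b]:
R2 <- R2 - (5/3)*R1:  [     0   20/3  -35/3     15 ]
R3 <- R3 - (2/3)*R1:  [     0    5/3  -23/3     -1 ]
R3 <- R3 - (1/4)*R2:  [     0      0  -19/4  -19/4 ]
Row echelon form:
[ 3    -4      4  |    -12 ]
[ 0  20/3  -35/3  |     15 ]
[ 0     0  -19/4  |  -19/4 ]
Back-substitution:
u = (-19/4) / (-19/4) = 1
t = (15 - (-35/3)*(1)) / (20/3) = 4
s = (-12 - (-4)*(4) - (4)*(1)) / 3 = 0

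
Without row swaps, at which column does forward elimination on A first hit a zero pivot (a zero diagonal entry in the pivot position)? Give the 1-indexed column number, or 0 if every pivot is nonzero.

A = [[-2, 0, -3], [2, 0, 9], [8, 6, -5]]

Naive forward elimination:
R2 <- R2 - (-1)*R1:  [ 0  0  6 ]
R3 <- R3 - (-4)*R1:  [   0    6  -17 ]
Matrix at this point:
[ -2  0   -3 ]
[  0  0    6 ]
[  0  6  -17 ]
Pivot entry (2,2) is zero but row 3 has 6 in column 2 -> naive elimination stops; a row interchange (e.g. R2 <-> R3) would be required here.

first zero-pivot column = 2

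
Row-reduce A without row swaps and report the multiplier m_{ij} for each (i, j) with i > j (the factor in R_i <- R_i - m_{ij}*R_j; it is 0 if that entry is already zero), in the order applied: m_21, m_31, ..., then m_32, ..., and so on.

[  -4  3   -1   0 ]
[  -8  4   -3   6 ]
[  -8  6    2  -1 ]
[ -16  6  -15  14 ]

multipliers: 2, 2, 4, 0, 3, -2

Forward elimination:
R2 <- R2 - (2)*R1:  [  0  -2  -1   6 ]
R3 <- R3 - (2)*R1:  [  0   0   4  -1 ]
R4 <- R4 - (4)*R1:  [   0   -6  -11   14 ]
R3: entry in column 2 is already 0 -> m_{32} = 0 (no row operation needed)
R4 <- R4 - (3)*R2:  [  0   0  -8  -4 ]
R4 <- R4 - (-2)*R3:  [  0   0   0  -6 ]
Multipliers (in order of application): m_{21} = 2, m_{31} = 2, m_{41} = 4, m_{32} = 0, m_{42} = 3, m_{43} = -2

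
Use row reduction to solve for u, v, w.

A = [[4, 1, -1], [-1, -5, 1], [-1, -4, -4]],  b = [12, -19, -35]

(3, 4, 4)

Forward elimination on [A|b]:
R2 <- R2 - (-1/4)*R1:  [     0  -19/4    3/4    -16 ]
R3 <- R3 - (-1/4)*R1:  [     0  -15/4  -17/4    -32 ]
R3 <- R3 - (15/19)*R2:  [       0        0   -92/19  -368/19 ]
Row echelon form:
[ 4      1      -1  |       12 ]
[ 0  -19/4     3/4  |      -16 ]
[ 0      0  -92/19  |  -368/19 ]
Back-substitution:
w = (-368/19) / (-92/19) = 4
v = (-16 - (3/4)*(4)) / (-19/4) = 4
u = (12 - (1)*(4) - (-1)*(4)) / 4 = 3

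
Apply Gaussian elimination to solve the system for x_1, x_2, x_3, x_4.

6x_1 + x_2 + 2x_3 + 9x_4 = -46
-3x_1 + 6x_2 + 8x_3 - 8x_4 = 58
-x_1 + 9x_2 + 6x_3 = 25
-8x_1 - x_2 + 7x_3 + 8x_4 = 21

Forward elimination on [A|b]:
R2 <- R2 - (-1/2)*R1:  [    0  13/2     9  -7/2    35 ]
R3 <- R3 - (-1/6)*R1:  [    0  55/6  19/3   3/2  52/3 ]
R4 <- R4 - (-4/3)*R1:  [      0     1/3    29/3      20  -121/3 ]
R3 <- R3 - (55/39)*R2:  [        0         0   -248/39    251/39  -1249/39 ]
R4 <- R4 - (2/39)*R2:  [        0         0    359/39    787/39  -1643/39 ]
R4 <- R4 - (-359/248)*R3:  [          0           0           0    7315/248  -21945/248 ]
Row echelon form:
[ 6     1        2         9  |         -46 ]
[ 0  13/2        9      -7/2  |          35 ]
[ 0     0  -248/39    251/39  |    -1249/39 ]
[ 0     0        0  7315/248  |  -21945/248 ]
Back-substitution:
x_4 = (-21945/248) / (7315/248) = -3
x_3 = (-1249/39 - (251/39)*(-3)) / (-248/39) = 2
x_2 = (35 - (9)*(2) - (-7/2)*(-3)) / (13/2) = 1
x_1 = (-46 - (1)*(1) - (2)*(2) - (9)*(-3)) / 6 = -4

(-4, 1, 2, -3)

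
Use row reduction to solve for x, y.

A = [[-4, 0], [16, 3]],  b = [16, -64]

Forward elimination on [A|b]:
R2 <- R2 - (-4)*R1:  [ 0  3  0 ]
Row echelon form:
[ -4  0  |  16 ]
[  0  3  |   0 ]
Back-substitution:
y = (0) / 3 = 0
x = (16) / -4 = -4

(-4, 0)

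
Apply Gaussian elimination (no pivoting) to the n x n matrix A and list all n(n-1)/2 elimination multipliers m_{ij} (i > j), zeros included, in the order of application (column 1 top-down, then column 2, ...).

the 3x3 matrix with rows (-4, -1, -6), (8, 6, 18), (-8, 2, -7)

multipliers: -2, 2, 1

Forward elimination:
R2 <- R2 - (-2)*R1:  [ 0  4  6 ]
R3 <- R3 - (2)*R1:  [ 0  4  5 ]
R3 <- R3 - (1)*R2:  [  0   0  -1 ]
Multipliers (in order of application): m_{21} = -2, m_{31} = 2, m_{32} = 1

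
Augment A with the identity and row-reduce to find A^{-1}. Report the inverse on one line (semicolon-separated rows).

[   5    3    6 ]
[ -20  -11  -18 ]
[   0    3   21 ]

Gauss-Jordan on [A | I]:
R1 <- (1/5)*R1:  [   1  3/5  6/5  |  1/5    0    0 ]
R2 <- R2 - (-20)*R1:  [ 0  1  6  |  4  1  0 ]
R1 <- R1 - (3/5)*R2:  [     1      0  -12/5  |  -11/5   -3/5      0 ]
R3 <- R3 - (3)*R2:  [   0    0    3  |  -12   -3    1 ]
R3 <- (1/3)*R3:  [   0    0    1  |   -4   -1  1/3 ]
R1 <- R1 - (-12/5)*R3:  [     1      0      0  |  -59/5     -3    4/5 ]
R2 <- R2 - (6)*R3:  [  0   1   0  |  28   7  -2 ]
Right block of [I | A^{-1}] is the inverse:
[ -59/5  -3  4/5 ]
[    28   7   -2 ]
[    -4  -1  1/3 ]

inverse = [-59/5 -3 4/5; 28 7 -2; -4 -1 1/3]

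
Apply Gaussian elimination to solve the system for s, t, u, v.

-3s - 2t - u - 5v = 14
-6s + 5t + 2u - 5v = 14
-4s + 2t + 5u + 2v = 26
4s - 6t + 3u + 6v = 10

Forward elimination on [A|b]:
R2 <- R2 - (2)*R1:  [   0    9    4    5  -14 ]
R3 <- R3 - (4/3)*R1:  [    0  14/3  19/3  26/3  22/3 ]
R4 <- R4 - (-4/3)*R1:  [     0  -26/3    5/3   -2/3   86/3 ]
R3 <- R3 - (14/27)*R2:  [      0       0  115/27  164/27  394/27 ]
R4 <- R4 - (-26/27)*R2:  [      0       0  149/27  112/27  410/27 ]
R4 <- R4 - (149/115)*R3:  [        0         0         0  -428/115  -428/115 ]
Row echelon form:
[ -3  -2      -1        -5  |        14 ]
[  0   9       4         5  |       -14 ]
[  0   0  115/27    164/27  |    394/27 ]
[  0   0       0  -428/115  |  -428/115 ]
Back-substitution:
v = (-428/115) / (-428/115) = 1
u = (394/27 - (164/27)*(1)) / (115/27) = 2
t = (-14 - (4)*(2) - (5)*(1)) / 9 = -3
s = (14 - (-2)*(-3) - (-1)*(2) - (-5)*(1)) / -3 = -5

(-5, -3, 2, 1)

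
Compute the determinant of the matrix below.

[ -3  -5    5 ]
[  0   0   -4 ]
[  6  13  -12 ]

det(A) = -36

Forward elimination:
R3 <- R3 - (-2)*R1:  [  0   3  -2 ]
R2 <-> R3   (pivot in column 2 was zero)
[ -3  -5   5 ]
[  0   3  -2 ]
[  0   0  -4 ]
Upper-triangular form:
[ -3  -5   5 ]
[  0   3  -2 ]
[  0   0  -4 ]
det(A) = (-1)^1 * (-3) * (3) * (-4) = -36  (1 row swap -> sign -1)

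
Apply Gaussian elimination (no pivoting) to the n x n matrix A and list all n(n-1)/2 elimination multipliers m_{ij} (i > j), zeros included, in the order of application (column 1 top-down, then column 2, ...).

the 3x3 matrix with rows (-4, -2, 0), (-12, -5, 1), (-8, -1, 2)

multipliers: 3, 2, 3

Forward elimination:
R2 <- R2 - (3)*R1:  [ 0  1  1 ]
R3 <- R3 - (2)*R1:  [ 0  3  2 ]
R3 <- R3 - (3)*R2:  [  0   0  -1 ]
Multipliers (in order of application): m_{21} = 3, m_{31} = 2, m_{32} = 3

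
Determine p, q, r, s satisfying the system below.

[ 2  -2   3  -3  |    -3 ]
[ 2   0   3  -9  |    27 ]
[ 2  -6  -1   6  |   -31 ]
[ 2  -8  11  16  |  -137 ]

(3, 3, -5, -4)

Forward elimination on [A|b]:
R2 <- R2 - (1)*R1:  [  0   2   0  -6  30 ]
R3 <- R3 - (1)*R1:  [   0   -4   -4    9  -28 ]
R4 <- R4 - (1)*R1:  [    0    -6     8    19  -134 ]
R3 <- R3 - (-2)*R2:  [  0   0  -4  -3  32 ]
R4 <- R4 - (-3)*R2:  [   0    0    8    1  -44 ]
R4 <- R4 - (-2)*R3:  [  0   0   0  -5  20 ]
Row echelon form:
[ 2  -2   3  -3  |  -3 ]
[ 0   2   0  -6  |  30 ]
[ 0   0  -4  -3  |  32 ]
[ 0   0   0  -5  |  20 ]
Back-substitution:
s = (20) / -5 = -4
r = (32 - (-3)*(-4)) / -4 = -5
q = (30 - (-6)*(-4)) / 2 = 3
p = (-3 - (-2)*(3) - (3)*(-5) - (-3)*(-4)) / 2 = 3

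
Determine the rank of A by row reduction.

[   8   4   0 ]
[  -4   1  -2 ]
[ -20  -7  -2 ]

Row reduction:
R2 <- R2 - (-1/2)*R1:  [  0   3  -2 ]
R3 <- R3 - (-5/2)*R1:  [  0   3  -2 ]
R3 <- R3 - (1)*R2:  [ 0  0  0 ]
Row echelon form:
[ 8  4   0 ]
[ 0  3  -2 ]
[ 0  0   0 ]
Nonzero rows / pivot columns: 2

rank(A) = 2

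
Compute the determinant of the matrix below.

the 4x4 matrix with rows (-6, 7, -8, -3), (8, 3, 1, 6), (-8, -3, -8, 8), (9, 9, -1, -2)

Forward elimination:
R2 <- R2 - (-4/3)*R1:  [     0   37/3  -29/3      2 ]
R3 <- R3 - (4/3)*R1:  [     0  -37/3    8/3     12 ]
R4 <- R4 - (-3/2)*R1:  [     0   39/2    -13  -13/2 ]
R3 <- R3 - (-1)*R2:  [  0   0  -7  14 ]
R4 <- R4 - (117/74)*R2:  [       0        0   169/74  -715/74 ]
R4 <- R4 - (-169/518)*R3:  [       0        0        0  -377/74 ]
Upper-triangular form:
[ -6     7     -8       -3 ]
[  0  37/3  -29/3        2 ]
[  0     0     -7       14 ]
[  0     0      0  -377/74 ]
det(A) = (-1)^0 * (-6) * (37/3) * (-7) * (-377/74) = -2639  (0 row swaps -> sign +1)

det(A) = -2639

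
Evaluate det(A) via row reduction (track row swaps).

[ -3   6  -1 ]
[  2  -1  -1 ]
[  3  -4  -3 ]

Forward elimination:
R2 <- R2 - (-2/3)*R1:  [    0     3  -5/3 ]
R3 <- R3 - (-1)*R1:  [  0   2  -4 ]
R3 <- R3 - (2/3)*R2:  [     0      0  -26/9 ]
Upper-triangular form:
[ -3  6     -1 ]
[  0  3   -5/3 ]
[  0  0  -26/9 ]
det(A) = (-1)^0 * (-3) * (3) * (-26/9) = 26  (0 row swaps -> sign +1)

det(A) = 26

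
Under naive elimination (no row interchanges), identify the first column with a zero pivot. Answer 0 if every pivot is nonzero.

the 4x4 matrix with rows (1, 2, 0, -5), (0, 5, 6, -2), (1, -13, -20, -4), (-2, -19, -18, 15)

Naive forward elimination:
R3 <- R3 - (1)*R1:  [   0  -15  -20    1 ]
R4 <- R4 - (-2)*R1:  [   0  -15  -18    5 ]
R3 <- R3 - (-3)*R2:  [  0   0  -2  -5 ]
R4 <- R4 - (-3)*R2:  [  0   0   0  -1 ]
All pivots nonzero; naive elimination completes without hitting a zero pivot.

first zero-pivot column = 0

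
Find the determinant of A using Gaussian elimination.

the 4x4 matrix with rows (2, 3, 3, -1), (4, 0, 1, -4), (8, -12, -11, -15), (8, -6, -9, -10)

Forward elimination:
R2 <- R2 - (2)*R1:  [  0  -6  -5  -2 ]
R3 <- R3 - (4)*R1:  [   0  -24  -23  -11 ]
R4 <- R4 - (4)*R1:  [   0  -18  -21   -6 ]
R3 <- R3 - (4)*R2:  [  0   0  -3  -3 ]
R4 <- R4 - (3)*R2:  [  0   0  -6   0 ]
R4 <- R4 - (2)*R3:  [ 0  0  0  6 ]
Upper-triangular form:
[ 2   3   3  -1 ]
[ 0  -6  -5  -2 ]
[ 0   0  -3  -3 ]
[ 0   0   0   6 ]
det(A) = (-1)^0 * (2) * (-6) * (-3) * (6) = 216  (0 row swaps -> sign +1)

det(A) = 216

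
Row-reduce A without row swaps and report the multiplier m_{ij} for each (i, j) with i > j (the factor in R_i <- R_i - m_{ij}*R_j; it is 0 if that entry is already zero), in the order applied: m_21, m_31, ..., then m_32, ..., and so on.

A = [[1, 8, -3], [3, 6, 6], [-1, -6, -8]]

Forward elimination:
R2 <- R2 - (3)*R1:  [   0  -18   15 ]
R3 <- R3 - (-1)*R1:  [   0    2  -11 ]
R3 <- R3 - (-1/9)*R2:  [     0      0  -28/3 ]
Multipliers (in order of application): m_{21} = 3, m_{31} = -1, m_{32} = -1/9

multipliers: 3, -1, -1/9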